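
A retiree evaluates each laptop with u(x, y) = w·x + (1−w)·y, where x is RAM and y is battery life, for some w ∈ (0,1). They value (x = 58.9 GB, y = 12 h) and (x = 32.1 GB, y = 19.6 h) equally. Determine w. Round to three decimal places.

w = 0.221

Equating utilities: w·58.9 + (1−w)·12 = w·32.1 + (1−w)·19.6.
Rearranging, 26.8·w − 7.6·(1−w) = 0.
So w/(1−w) = 7.6/26.8 = 0.2836, giving w = 7.6/(26.8+7.6) = 0.221.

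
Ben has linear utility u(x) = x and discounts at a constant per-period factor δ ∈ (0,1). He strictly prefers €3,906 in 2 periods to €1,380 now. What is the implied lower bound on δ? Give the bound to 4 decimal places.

The preference means 1380 < δ^2·3906.
So δ^2 > 1380/3906 = 0.35330; taking the square root of both positive sides preserves the inequality.
δ > (1380/3906)^(1/2) ≈ 0.5944.

δ > 0.5944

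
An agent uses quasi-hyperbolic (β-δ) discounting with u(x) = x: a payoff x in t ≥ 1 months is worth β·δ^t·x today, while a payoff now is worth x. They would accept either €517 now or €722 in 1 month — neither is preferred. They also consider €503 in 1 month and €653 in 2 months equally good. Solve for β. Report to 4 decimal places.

From the later pair, β·δ^1·503 = β·δ^2·653; dividing through, δ = 503/653 = 0.77029.
The first indifference: 517 = β·δ·722, so β = 517/(δ·722) = 517/(0.77029·722) ≈ 0.9296.

β ≈ 0.9296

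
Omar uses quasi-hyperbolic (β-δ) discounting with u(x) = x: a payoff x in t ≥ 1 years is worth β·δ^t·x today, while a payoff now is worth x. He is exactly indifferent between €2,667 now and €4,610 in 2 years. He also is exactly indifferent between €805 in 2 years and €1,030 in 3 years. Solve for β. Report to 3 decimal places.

β ≈ 0.947

The second indifference involves only future payoffs, so β cancels: β·δ^2·805 = β·δ^3·1030, giving δ = 805/1030 = 0.78155.
The first indifference: 2667 = β·δ^2·4610, so β = 2667/(δ^2·4610) = 2667/(0.61083·4610) ≈ 0.947.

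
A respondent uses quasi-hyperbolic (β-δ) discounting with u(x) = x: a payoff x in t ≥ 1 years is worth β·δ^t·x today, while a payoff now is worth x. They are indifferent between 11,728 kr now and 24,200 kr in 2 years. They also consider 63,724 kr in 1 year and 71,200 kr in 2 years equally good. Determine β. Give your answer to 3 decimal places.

The second indifference involves only future payoffs, so β cancels: β·δ^1·63724 = β·δ^2·71200, giving δ = 63724/71200 = 0.89500.
Now use the now-vs-future pair: 11728 = β·δ^2·24200 gives β = 11728/(0.80102·24200) ≈ 0.605.

β ≈ 0.605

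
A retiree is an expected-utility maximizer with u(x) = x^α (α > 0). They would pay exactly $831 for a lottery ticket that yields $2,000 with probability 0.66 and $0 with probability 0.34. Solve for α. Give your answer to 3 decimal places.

α ≈ 0.473

The lottery's expected utility is 0.66·u(2000) + 0.34·u(0) = 0.66·2000^α (since u(0) = 0 for α > 0).
Equating: 831^α = 0.66·2000^α, i.e. 0.4155^α = 0.66.
Take logs: α = ln 0.66 / ln(831/2000) ≈ 0.47311.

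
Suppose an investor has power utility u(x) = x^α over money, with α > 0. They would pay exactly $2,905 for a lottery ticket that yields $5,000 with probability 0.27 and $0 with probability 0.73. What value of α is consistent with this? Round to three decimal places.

Since u(0) = 0, the lottery's EU is 0.27·5000^α.
Equating: 2905^α = 0.27·5000^α, i.e. 0.5810^α = 0.27.
Taking logs: α·ln(2905/5000) = ln(0.27), so α = -1.309333 / -0.543005 ≈ 2.411.

α ≈ 2.411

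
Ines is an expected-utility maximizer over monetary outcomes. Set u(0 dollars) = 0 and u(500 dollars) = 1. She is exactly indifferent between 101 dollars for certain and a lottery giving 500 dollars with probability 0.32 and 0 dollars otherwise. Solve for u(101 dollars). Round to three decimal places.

0.320

u(101 dollars) equals the lottery's expected utility: 0.32·1 + 0.68·0 = 0.32.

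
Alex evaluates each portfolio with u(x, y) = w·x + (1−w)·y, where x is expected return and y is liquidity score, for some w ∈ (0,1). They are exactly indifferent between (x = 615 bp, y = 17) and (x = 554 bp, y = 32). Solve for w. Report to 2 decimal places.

w = 0.20

Equating utilities: w·615 + (1−w)·17 = w·554 + (1−w)·32.
Collecting terms: w·61 = (1−w)·15.
So w/(1−w) = 15/61 = 0.2459, giving w = 15/(61+15) = 0.20.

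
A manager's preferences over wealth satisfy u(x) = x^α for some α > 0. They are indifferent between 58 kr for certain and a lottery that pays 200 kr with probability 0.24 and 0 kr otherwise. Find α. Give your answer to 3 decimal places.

α ≈ 1.153

EU(lottery) = 0.24·200^α + 0.76·0 = 0.24·200^α.
Indifference: 58^α = 0.24·200^α, so (58/200)^α = 0.24.
Take logs: α = ln 0.24 / ln(58/200) ≈ 1.15288.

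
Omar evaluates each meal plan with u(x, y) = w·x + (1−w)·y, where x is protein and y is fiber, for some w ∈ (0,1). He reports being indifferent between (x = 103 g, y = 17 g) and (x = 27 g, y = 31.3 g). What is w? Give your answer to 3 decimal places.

Indifference: w·103 + (1−w)·17 = w·27 + (1−w)·31.3.
Rearranging, 76·w − 14.3·(1−w) = 0.
So w/(1−w) = 14.3/76 = 0.1882, giving w = 14.3/(76+14.3) = 0.158.

w = 0.158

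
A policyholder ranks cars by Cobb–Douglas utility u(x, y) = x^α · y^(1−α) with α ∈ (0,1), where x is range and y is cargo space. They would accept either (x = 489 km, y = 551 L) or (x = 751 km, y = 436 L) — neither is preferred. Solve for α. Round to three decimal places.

The Cobb–Douglas utilities coincide, so 489^α·551^(1−α) = 751^α·436^(1−α).
(489/751)^α = (436/551)^(1−α); take logs: α·ln(489/751) = (1−α)·ln(436/551), i.e. α·-0.429043 = (1−α)·-0.234093.
Thus α·(-0.663136) = -0.234093, so α = -0.234093/-0.663136 ≈ 0.353.

α ≈ 0.353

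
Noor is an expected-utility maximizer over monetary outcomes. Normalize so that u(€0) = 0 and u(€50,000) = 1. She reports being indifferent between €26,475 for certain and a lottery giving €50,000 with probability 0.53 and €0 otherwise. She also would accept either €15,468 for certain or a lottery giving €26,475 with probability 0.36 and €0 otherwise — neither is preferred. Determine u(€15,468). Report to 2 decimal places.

The first gamble pins u(€26,475): it must equal 0.53·1 + 0.47·0 = 0.53.
The second indifference gives u(€15,468) = 0.36·u(€26,475) + 0.64·u(€0) = 0.36·0.53 + 0.64·0.00 = 0.1908.

0.19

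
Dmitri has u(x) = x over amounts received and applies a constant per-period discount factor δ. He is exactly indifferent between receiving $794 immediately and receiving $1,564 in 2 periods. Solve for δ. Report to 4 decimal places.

The payoff in 2 periods is discounted by δ^2, so u(794) = δ^2·u(1564) and δ^2 = u(794)/u(1564).
With u(x) = x: δ^2 = 794/1564 = 0.50767.
So δ = 0.50767^(1/2) ≈ 0.7125.

δ ≈ 0.7125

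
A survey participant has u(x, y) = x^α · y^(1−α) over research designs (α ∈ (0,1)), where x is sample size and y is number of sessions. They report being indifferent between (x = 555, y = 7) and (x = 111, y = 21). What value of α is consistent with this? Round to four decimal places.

α ≈ 0.4057

Indifference: 555^α · 7^(1−α) = 111^α · 21^(1−α).
(555/111)^α = (21/7)^(1−α); take logs: α·ln(555/111) = (1−α)·ln(21/7), i.e. α·1.6094379 = (1−α)·1.0986123.
Thus α·(2.7080502) = 1.0986123, so α = 1.0986123/2.7080502 ≈ 0.4057.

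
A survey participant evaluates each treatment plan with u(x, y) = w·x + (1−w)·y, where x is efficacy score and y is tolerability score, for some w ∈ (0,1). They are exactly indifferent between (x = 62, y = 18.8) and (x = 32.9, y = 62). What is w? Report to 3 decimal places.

u(62,18.8) = u(32.9,62) means w·62 + (1−w)·18.8 = w·32.9 + (1−w)·62.
w·(62−32.9) = (1−w)·(62−18.8), i.e. w·29.1 = (1−w)·43.2.
The marginal rate of substitution is 43.2/29.1, so w = 43.2/(29.1+43.2) = 0.598.

w = 0.598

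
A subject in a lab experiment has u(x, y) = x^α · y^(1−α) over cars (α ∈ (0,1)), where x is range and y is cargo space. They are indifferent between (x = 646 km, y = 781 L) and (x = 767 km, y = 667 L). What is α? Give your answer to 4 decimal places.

α ≈ 0.4789

The Cobb–Douglas utilities coincide, so 646^α·781^(1−α) = 767^α·667^(1−α).
Rearrange to (646/767)^α = (667/781)^(1−α) and take logs: α·-0.1716873 = (1−α)·-0.1577851.
Thus α·(-0.3294724) = -0.1577851, so α = -0.1577851/-0.3294724 ≈ 0.4789.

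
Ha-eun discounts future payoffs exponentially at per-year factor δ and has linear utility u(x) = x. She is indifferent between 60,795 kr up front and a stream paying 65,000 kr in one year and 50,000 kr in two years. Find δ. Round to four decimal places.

δ ≈ 0.6300

Equating present values: 60795 = 65000δ + 50000δ².
So 50000δ² + 65000δ − 60795 = 0.
δ = (−65000 + √(65000² + 4·50000·60795)) / (2·50000) = (−65000 + √16384000000.00) / 100000 ≈ 0.6300.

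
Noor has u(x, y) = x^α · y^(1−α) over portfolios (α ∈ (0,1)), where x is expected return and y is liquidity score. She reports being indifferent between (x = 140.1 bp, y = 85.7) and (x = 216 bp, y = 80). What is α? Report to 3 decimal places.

Indifference: 140.1^α · 85.7^(1−α) = 216^α · 80^(1−α).
Rearrange to (140.1/216)^α = (80/85.7)^(1−α) and take logs: α·-0.432922 = (1−α)·-0.068826.
So α/(1−α) = (-0.068826)/(-0.432922) = 0.158980, and α = 0.158980/1.158980 ≈ 0.137.

α ≈ 0.137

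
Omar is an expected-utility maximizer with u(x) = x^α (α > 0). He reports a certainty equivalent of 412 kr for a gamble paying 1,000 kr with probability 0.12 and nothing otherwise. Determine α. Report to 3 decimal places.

EU(lottery) = 0.12·1000^α + 0.88·0 = 0.12·1000^α.
Setting u(412) equal to that: 412^α = 0.12·1000^α ⇒ (412/1000)^α = 0.12.
α = ln(0.12) / ln(412/1000) = -2.120264/-0.886732 ≈ 2.391.

α ≈ 2.391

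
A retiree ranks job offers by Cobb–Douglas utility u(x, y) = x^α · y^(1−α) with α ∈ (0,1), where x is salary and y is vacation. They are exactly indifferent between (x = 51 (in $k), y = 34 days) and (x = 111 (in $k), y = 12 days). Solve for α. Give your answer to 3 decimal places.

α ≈ 0.572

Indifference: 51^α · 34^(1−α) = 111^α · 12^(1−α).
Taking logs: α·ln 51 + (1−α)·ln 34 = α·ln 111 + (1−α)·ln 12, i.e. α·-0.777705 = (1−α)·-1.041454.
With A = -0.777705 and B = -1.041454: α·A = (1−α)·B, so α = B/(A+B) = -1.041454/-1.819159 ≈ 0.572.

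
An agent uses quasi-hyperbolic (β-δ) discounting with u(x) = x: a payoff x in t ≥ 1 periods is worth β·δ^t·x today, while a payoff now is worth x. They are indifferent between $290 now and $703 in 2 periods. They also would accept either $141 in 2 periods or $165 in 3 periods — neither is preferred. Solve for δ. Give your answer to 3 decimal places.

Both payoffs in the second observation are in the future, so β drops out: δ^2·141 = δ^3·165 ⇒ δ = 141/165 = 0.85455.

δ ≈ 0.855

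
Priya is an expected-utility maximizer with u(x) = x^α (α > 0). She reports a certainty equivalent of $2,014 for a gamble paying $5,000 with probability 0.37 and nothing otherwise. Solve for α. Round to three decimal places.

α ≈ 1.093

Since u(0) = 0, the lottery's EU is 0.37·5000^α.
Equating: 2014^α = 0.37·5000^α, i.e. 0.4028^α = 0.37.
Taking logs: α·ln(2014/5000) = ln(0.37), so α = -0.994252 / -0.909315 ≈ 1.093.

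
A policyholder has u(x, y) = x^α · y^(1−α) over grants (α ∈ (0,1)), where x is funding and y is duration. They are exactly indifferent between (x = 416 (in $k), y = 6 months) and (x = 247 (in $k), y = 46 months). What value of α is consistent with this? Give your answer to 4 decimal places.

α ≈ 0.7962

Indifference: 416^α · 6^(1−α) = 247^α · 46^(1−α).
Rearrange to (416/247)^α = (46/6)^(1−α) and take logs: α·0.5212969 = (1−α)·2.0368819.
With A = 0.5212969 and B = 2.0368819: α·A = (1−α)·B, so α = B/(A+B) = 2.0368819/2.5581788 ≈ 0.7962.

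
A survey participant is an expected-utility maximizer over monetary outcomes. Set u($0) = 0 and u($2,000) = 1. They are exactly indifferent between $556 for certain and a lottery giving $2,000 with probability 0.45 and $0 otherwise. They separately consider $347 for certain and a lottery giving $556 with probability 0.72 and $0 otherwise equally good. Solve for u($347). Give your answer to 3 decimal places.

0.324

First, u($556) = 0.45·u($2,000) + 0.55·u($0) = 0.45.
Chaining: u($347) = 0.72·0.45 + 0.28·0.00 = 0.3240.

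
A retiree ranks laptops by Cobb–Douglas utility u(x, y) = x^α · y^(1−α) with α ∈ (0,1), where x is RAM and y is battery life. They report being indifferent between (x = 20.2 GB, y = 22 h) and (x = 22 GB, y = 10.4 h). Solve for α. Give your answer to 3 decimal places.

The Cobb–Douglas utilities coincide, so 20.2^α·22^(1−α) = 22^α·10.4^(1−α).
(20.2/22)^α = (10.4/22)^(1−α); take logs: α·ln(20.2/22) = (1−α)·ln(10.4/22), i.e. α·-0.085360 = (1−α)·-0.749237.
With A = -0.085360 and B = -0.749237: α·A = (1−α)·B, so α = B/(A+B) = -0.749237/-0.834597 ≈ 0.898.

α ≈ 0.898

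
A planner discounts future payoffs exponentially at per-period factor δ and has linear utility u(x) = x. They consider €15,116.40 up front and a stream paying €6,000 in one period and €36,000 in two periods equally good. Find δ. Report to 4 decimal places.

The stream is worth 6000δ + 36000δ² today, so 6000δ + 36000δ² = 15116.40.
So 36000δ² + 6000δ − 15116.40 = 0.
The positive root is δ = [−6000 + √(6000² + 4·36000·15116.40)] / (2·36000) = (−6000 + 47040.000)/72000 ≈ 0.5700.

δ ≈ 0.5700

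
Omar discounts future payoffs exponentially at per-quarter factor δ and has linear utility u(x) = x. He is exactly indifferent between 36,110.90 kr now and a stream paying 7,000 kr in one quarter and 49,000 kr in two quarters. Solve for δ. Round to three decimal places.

δ ≈ 0.790

The stream is worth 7000δ + 49000δ² today, so 7000δ + 49000δ² = 36110.90.
Rearranged: 49000δ² + 7000δ − 36110.90 = 0.
By the quadratic formula (taking the positive root), δ = (−7000 + √7126736400.00) / 98000 ≈ 0.790.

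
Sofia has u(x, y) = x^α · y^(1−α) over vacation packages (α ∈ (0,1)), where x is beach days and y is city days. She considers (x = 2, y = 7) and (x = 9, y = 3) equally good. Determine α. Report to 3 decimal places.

α ≈ 0.360

Indifference: 2^α · 7^(1−α) = 9^α · 3^(1−α).
(2/9)^α = (3/7)^(1−α); take logs: α·ln(2/9) = (1−α)·ln(3/7), i.e. α·-1.504077 = (1−α)·-0.847298.
So α/(1−α) = (-0.847298)/(-1.504077) = 0.563334, and α = 0.563334/1.563334 ≈ 0.360.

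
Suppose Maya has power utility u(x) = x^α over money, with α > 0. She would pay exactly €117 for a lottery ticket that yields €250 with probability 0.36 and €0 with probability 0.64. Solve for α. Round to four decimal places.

The lottery's expected utility is 0.36·u(250) + 0.64·u(0) = 0.36·250^α (since u(0) = 0 for α > 0).
Setting u(117) equal to that: 117^α = 0.36·250^α ⇒ (117/250)^α = 0.36.
α = ln(0.36) / ln(117/250) = -1.0216512/-0.7592870 ≈ 1.3455.

α ≈ 1.3455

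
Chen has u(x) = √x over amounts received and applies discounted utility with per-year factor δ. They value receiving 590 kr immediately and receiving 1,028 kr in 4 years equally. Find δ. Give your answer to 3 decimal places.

The payoff in 4 years is discounted by δ^4, so u(590) = δ^4·u(1028) and δ^4 = u(590)/u(1028).
With u(x) = √x: δ^4 = √590/√1028 = √(590/1028) = 0.75758.
Hence δ = (0.75758)^(1/4) = 0.93295.

δ ≈ 0.933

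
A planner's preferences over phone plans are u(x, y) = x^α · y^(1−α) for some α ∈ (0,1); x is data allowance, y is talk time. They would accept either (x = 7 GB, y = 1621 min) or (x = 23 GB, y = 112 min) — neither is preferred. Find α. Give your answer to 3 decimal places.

The Cobb–Douglas utilities coincide, so 7^α·1621^(1−α) = 23^α·112^(1−α).
Taking logs: α·ln 7 + (1−α)·ln 1621 = α·ln 23 + (1−α)·ln 112, i.e. α·-1.189584 = (1−α)·-2.672300.
So α/(1−α) = (-2.672300)/(-1.189584) = 2.246416, and α = 2.246416/3.246416 ≈ 0.692.

α ≈ 0.692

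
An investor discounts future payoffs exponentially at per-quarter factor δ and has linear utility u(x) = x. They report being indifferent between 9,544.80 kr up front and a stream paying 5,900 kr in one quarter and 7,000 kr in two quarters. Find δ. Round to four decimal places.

Equating present values: 9544.80 = 5900δ + 7000δ².
Rearranged: 7000δ² + 5900δ − 9544.80 = 0.
By the quadratic formula (taking the positive root), δ = (−5900 + √302064400.00) / 14000 ≈ 0.8200.

δ ≈ 0.8200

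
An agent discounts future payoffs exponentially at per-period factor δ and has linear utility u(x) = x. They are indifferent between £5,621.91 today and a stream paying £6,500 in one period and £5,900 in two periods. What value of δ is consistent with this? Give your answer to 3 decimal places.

Present value of the stream is 6500·δ + 5900·δ². Indifference gives 6500δ + 5900δ² = 5621.91.
That is, 5900δ² + 6500δ − 5621.91 = 0, a quadratic in δ.
δ = (−6500 + √(6500² + 4·5900·5621.91)) / (2·5900) = (−6500 + √174927076.00) / 11800 ≈ 0.570.

δ ≈ 0.570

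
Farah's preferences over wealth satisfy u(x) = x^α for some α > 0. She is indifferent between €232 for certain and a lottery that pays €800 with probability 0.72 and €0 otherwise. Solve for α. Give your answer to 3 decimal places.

EU(lottery) = 0.72·800^α + 0.28·0 = 0.72·800^α.
Equating: 232^α = 0.72·800^α, i.e. 0.2900^α = 0.72.
α = ln(0.72) / ln(232/800) = -0.328504/-1.237874 ≈ 0.265.

α ≈ 0.265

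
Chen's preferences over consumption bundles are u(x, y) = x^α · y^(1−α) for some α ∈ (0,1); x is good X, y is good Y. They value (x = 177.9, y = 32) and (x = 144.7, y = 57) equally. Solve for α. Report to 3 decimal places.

Set the two utilities equal: 177.9^α·32^(1−α) = 144.7^α·57^(1−α).
Taking logs: α·ln 177.9 + (1−α)·ln 32 = α·ln 144.7 + (1−α)·ln 57, i.e. α·0.206559 = (1−α)·0.577315.
With A = 0.206559 and B = 0.577315: α·A = (1−α)·B, so α = B/(A+B) = 0.577315/0.783874 ≈ 0.736.

α ≈ 0.736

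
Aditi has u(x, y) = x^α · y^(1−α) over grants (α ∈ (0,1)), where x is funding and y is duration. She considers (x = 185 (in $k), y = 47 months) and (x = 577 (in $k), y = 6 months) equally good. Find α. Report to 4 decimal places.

α ≈ 0.6441

Set the two utilities equal: 185^α·47^(1−α) = 577^α·6^(1−α).
Rearrange to (185/577)^α = (6/47)^(1−α) and take logs: α·-1.1374864 = (1−α)·-2.0583881.
So α/(1−α) = (-2.0583881)/(-1.1374864) = 1.8095936, and α = 1.8095936/2.8095936 ≈ 0.6441.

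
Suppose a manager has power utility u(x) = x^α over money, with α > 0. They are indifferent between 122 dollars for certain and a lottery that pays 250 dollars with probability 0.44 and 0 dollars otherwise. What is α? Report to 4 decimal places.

α ≈ 1.1443

Since u(0) = 0, the lottery's EU is 0.44·250^α.
Setting u(122) equal to that: 122^α = 0.44·250^α ⇒ (122/250)^α = 0.44.
α = ln(0.44) / ln(122/250) = -0.8209806/-0.7174399 ≈ 1.1443.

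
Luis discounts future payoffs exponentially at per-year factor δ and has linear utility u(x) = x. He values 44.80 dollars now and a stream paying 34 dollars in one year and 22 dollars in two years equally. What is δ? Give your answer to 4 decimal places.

Equating present values: 44.80 = 34δ + 22δ².
Rearranged: 22δ² + 34δ − 44.80 = 0.
By the quadratic formula (taking the positive root), δ = (−34 + √5098.40) / 44 ≈ 0.8501.

δ ≈ 0.8501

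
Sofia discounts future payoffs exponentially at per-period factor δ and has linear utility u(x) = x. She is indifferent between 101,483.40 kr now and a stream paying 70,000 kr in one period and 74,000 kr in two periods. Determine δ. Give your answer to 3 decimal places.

Equating present values: 101483.40 = 70000δ + 74000δ².
That is, 74000δ² + 70000δ − 101483.40 = 0, a quadratic in δ.
The positive root is δ = [−70000 + √(70000² + 4·74000·101483.40)] / (2·74000) = (−70000 + 186920.000)/148000 ≈ 0.790.

δ ≈ 0.790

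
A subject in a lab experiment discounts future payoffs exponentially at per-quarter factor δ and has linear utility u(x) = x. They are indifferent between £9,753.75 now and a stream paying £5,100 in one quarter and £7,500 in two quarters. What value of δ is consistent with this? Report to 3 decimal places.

The stream is worth 5100δ + 7500δ² today, so 5100δ + 7500δ² = 9753.75.
So 7500δ² + 5100δ − 9753.75 = 0.
δ = (−5100 + √(5100² + 4·7500·9753.75)) / (2·7500) = (−5100 + √318622500.00) / 15000 ≈ 0.850.

δ ≈ 0.850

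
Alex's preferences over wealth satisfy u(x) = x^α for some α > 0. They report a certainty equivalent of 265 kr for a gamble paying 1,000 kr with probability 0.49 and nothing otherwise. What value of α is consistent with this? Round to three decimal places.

α ≈ 0.537

Since u(0) = 0, the lottery's EU is 0.49·1000^α.
Setting u(265) equal to that: 265^α = 0.49·1000^α ⇒ (265/1000)^α = 0.49.
Take logs: α = ln 0.49 / ln(265/1000) ≈ 0.53715.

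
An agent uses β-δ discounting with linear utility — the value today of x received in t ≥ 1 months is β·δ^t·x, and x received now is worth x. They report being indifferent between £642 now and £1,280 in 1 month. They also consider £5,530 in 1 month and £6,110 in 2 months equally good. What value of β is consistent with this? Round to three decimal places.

Both payoffs in the second observation are in the future, so β drops out: δ^1·5530 = δ^2·6110 ⇒ δ = 5530/6110 = 0.90507.
The first indifference: 642 = β·δ·1280, so β = 642/(δ·1280) = 642/(0.90507·1280) ≈ 0.554.

β ≈ 0.554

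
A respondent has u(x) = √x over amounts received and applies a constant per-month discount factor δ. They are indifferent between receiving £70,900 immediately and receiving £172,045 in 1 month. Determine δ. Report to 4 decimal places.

δ ≈ 0.6420

The payoff in 1 month is discounted by δ, so u(70900) = δ·u(172045) and δ = u(70900)/u(172045).
Since u(x) = √x, δ = √(70900/172045) = 0.64195.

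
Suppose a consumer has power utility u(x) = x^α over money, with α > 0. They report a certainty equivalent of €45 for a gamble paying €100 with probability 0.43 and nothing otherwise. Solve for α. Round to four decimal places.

EU(lottery) = 0.43·100^α + 0.57·0 = 0.43·100^α.
Equating: 45^α = 0.43·100^α, i.e. 0.4500^α = 0.43.
Take logs: α = ln 0.43 / ln(45/100) ≈ 1.056934.

α ≈ 1.0569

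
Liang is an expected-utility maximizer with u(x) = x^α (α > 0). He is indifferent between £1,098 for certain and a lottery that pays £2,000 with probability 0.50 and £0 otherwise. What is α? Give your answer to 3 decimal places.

α ≈ 1.156

EU(lottery) = 0.50·2000^α + 0.50·0 = 0.50·2000^α.
Indifference: 1098^α = 0.50·2000^α, so (1098/2000)^α = 0.50.
α = ln(0.50) / ln(1098/2000) = -0.693147/-0.599657 ≈ 1.156.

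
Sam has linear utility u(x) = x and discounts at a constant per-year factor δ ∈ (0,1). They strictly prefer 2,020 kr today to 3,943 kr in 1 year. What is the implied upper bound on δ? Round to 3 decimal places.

δ < 0.512

The preference means 2020 > δ·3943.
Dividing through by 3943 gives δ < 0.51230.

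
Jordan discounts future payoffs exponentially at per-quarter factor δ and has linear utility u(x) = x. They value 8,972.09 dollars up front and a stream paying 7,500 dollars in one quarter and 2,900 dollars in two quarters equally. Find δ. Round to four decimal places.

Equating present values: 8972.09 = 7500δ + 2900δ².
So 2900δ² + 7500δ − 8972.09 = 0.
The positive root is δ = [−7500 + √(7500² + 4·2900·8972.09)] / (2·2900) = (−7500 + 12662.000)/5800 ≈ 0.8900.

δ ≈ 0.8900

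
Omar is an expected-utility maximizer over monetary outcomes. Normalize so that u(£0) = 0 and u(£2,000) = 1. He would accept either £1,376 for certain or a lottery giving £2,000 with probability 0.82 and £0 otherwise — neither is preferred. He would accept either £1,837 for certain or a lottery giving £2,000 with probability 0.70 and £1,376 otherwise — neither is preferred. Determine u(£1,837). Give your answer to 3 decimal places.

From the first indifference, u(£1,376) = 0.82·u(£2,000) + 0.18·u(£0) = 0.82·1 + 0.18·0 = 0.82.
The second indifference gives u(£1,837) = 0.70·u(£2,000) + 0.30·u(£1,376) = 0.70·1.00 + 0.30·0.82 = 0.9460.

0.946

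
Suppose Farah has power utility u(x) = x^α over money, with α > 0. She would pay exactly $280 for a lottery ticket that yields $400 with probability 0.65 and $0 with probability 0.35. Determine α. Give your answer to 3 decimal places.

The lottery's expected utility is 0.65·u(400) + 0.35·u(0) = 0.65·400^α (since u(0) = 0 for α > 0).
Indifference: 280^α = 0.65·400^α, so (280/400)^α = 0.65.
Taking logs: α·ln(280/400) = ln(0.65), so α = -0.430783 / -0.356675 ≈ 1.208.

α ≈ 1.208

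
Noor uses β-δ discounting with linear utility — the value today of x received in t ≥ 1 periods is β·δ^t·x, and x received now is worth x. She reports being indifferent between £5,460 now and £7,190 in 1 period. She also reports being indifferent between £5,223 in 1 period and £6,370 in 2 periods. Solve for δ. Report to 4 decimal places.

From the later pair, β·δ^1·5223 = β·δ^2·6370; dividing through, δ = 5223/6370 = 0.81994.

δ ≈ 0.8199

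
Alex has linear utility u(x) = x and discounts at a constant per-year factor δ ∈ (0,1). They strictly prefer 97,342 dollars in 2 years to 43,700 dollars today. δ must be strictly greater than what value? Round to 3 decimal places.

δ > 0.670

Comparing present values: 43700 < δ^2·97342.
Dividing by 97342: δ^2 > 0.44893. Both sides are positive, so the square root keeps the direction.
δ > (43700/97342)^(1/2) ≈ 0.670.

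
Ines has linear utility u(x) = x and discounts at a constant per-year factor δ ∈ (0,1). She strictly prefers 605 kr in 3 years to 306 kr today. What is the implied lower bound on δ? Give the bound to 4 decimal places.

Comparing present values: 306 < δ^3·605.
So δ^3 > 306/605 = 0.50579; taking the cube root of both positive sides preserves the inequality.
δ > 0.50579^(1/3) = 0.7967.

δ > 0.7967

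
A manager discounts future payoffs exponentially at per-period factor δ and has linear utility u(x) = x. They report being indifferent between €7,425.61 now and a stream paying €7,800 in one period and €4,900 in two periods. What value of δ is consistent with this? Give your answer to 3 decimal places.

δ ≈ 0.670

Equating present values: 7425.61 = 7800δ + 4900δ².
So 4900δ² + 7800δ − 7425.61 = 0.
The positive root is δ = [−7800 + √(7800² + 4·4900·7425.61)] / (2·4900) = (−7800 + 14366.000)/9800 ≈ 0.670.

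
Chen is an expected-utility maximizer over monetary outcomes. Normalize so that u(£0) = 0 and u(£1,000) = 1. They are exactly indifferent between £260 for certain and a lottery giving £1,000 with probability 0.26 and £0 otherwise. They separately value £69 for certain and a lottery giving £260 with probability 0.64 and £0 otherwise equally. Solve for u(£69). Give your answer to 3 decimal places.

The first gamble pins u(£260): it must equal 0.26·1 + 0.74·0 = 0.26.
The second indifference gives u(£69) = 0.64·u(£260) + 0.36·u(£0) = 0.64·0.26 + 0.36·0.00 = 0.1664.

0.166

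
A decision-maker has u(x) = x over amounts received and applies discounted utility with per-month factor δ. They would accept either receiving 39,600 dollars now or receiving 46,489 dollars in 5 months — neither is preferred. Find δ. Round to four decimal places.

δ ≈ 0.9684

Equating discounted utilities: u(39600) = δ^5·u(46489) ⇒ δ^5 = u(39600)/u(46489).
With u(x) = x: δ^5 = 39600/46489 = 0.85181.
Taking the 5th root: δ = 0.85181^(1/5) ≈ 0.9684.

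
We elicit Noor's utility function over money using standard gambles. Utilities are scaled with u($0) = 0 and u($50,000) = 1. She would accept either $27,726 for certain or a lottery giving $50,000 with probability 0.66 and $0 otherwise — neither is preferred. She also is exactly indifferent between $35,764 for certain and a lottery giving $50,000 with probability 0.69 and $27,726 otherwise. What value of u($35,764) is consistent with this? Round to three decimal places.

First, u($27,726) = 0.66·u($50,000) + 0.34·u($0) = 0.66.
Then u($35,764) = 0.69·u($50,000) + 0.31·u($27,726) = 0.69·1.00 + 0.31·0.66 = 0.8946.

0.895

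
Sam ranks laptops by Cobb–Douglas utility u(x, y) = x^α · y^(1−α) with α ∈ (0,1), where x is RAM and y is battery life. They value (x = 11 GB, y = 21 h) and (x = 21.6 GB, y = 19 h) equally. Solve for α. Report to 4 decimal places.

Set the two utilities equal: 11^α·21^(1−α) = 21.6^α·19^(1−α).
Rearrange to (11/21.6)^α = (19/21)^(1−α) and take logs: α·-0.6747980 = (1−α)·-0.1000835.
With A = -0.6747980 and B = -0.1000835: α·A = (1−α)·B, so α = B/(A+B) = -0.1000835/-0.7748815 ≈ 0.1292.

α ≈ 0.1292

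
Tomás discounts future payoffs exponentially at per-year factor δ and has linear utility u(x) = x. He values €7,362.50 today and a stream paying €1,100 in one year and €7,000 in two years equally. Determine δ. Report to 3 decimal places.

δ ≈ 0.950

Present value of the stream is 1100·δ + 7000·δ². Indifference gives 1100δ + 7000δ² = 7362.50.
Rearranged: 7000δ² + 1100δ − 7362.50 = 0.
The positive root is δ = [−1100 + √(1100² + 4·7000·7362.50)] / (2·7000) = (−1100 + 14400.000)/14000 ≈ 0.950.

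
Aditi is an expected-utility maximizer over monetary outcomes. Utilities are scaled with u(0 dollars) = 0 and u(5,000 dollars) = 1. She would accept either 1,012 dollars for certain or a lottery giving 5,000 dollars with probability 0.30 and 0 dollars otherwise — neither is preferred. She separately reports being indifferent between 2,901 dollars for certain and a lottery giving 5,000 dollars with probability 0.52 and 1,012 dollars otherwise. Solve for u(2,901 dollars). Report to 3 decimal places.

From the first indifference, u(1,012 dollars) = 0.30·u(5,000 dollars) + 0.70·u(0 dollars) = 0.30·1 + 0.70·0 = 0.30.
The second indifference gives u(2,901 dollars) = 0.52·u(5,000 dollars) + 0.48·u(1,012 dollars) = 0.52·1.00 + 0.48·0.30 = 0.6640.

0.664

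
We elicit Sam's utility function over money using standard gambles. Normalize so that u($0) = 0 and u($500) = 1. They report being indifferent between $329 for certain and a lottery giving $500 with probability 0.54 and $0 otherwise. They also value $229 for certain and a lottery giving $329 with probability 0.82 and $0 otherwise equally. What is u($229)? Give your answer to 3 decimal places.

0.443

The first gamble pins u($329): it must equal 0.54·1 + 0.46·0 = 0.54.
Chaining: u($229) = 0.82·0.54 + 0.18·0.00 = 0.4428.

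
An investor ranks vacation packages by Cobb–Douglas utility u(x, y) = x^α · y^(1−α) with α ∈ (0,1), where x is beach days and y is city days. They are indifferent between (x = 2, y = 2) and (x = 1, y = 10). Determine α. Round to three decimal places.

The Cobb–Douglas utilities coincide, so 2^α·2^(1−α) = 1^α·10^(1−α).
Taking logs: α·ln 2 + (1−α)·ln 2 = α·ln 1 + (1−α)·ln 10, i.e. α·0.693147 = (1−α)·1.609438.
With A = 0.693147 and B = 1.609438: α·A = (1−α)·B, so α = B/(A+B) = 1.609438/2.302585 ≈ 0.699.

α ≈ 0.699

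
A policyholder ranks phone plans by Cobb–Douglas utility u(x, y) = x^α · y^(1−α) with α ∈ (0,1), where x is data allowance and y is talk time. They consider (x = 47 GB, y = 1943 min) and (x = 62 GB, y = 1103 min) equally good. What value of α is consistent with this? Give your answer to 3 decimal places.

α ≈ 0.671

Set the two utilities equal: 47^α·1943^(1−α) = 62^α·1103^(1−α).
Taking logs: α·ln 47 + (1−α)·ln 1943 = α·ln 62 + (1−α)·ln 1103, i.e. α·-0.276987 = (1−α)·-0.566199.
So α/(1−α) = (-0.566199)/(-0.276987) = 2.044136, and α = 2.044136/3.044136 ≈ 0.671.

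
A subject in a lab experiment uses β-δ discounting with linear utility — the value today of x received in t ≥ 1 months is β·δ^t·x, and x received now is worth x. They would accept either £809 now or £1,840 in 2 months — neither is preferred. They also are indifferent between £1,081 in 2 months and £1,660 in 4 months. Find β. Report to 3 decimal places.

β ≈ 0.675

From the later pair, β·δ^2·1081 = β·δ^4·1660; dividing through, δ^2 = 1081/1660 = 0.65120, so δ = 0.80697.
Substituting δ into 809 = β·δ^2·1840: β = 809/(1198.217) ≈ 0.675.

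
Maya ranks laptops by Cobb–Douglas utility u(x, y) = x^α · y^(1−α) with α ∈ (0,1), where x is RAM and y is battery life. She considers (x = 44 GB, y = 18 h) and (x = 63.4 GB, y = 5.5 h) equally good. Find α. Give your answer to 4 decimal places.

α ≈ 0.7645

The Cobb–Douglas utilities coincide, so 44^α·18^(1−α) = 63.4^α·5.5^(1−α).
(44/63.4)^α = (5.5/18)^(1−α); take logs: α·ln(44/63.4) = (1−α)·ln(5.5/18), i.e. α·-0.3652742 = (1−α)·-1.1856237.
Thus α·(-1.5508979) = -1.1856237, so α = -1.1856237/-1.5508979 ≈ 0.7645.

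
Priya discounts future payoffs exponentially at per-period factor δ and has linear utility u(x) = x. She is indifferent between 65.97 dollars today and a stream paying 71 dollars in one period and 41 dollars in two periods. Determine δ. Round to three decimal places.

Present value of the stream is 71·δ + 41·δ². Indifference gives 71δ + 41δ² = 65.97.
That is, 41δ² + 71δ − 65.97 = 0, a quadratic in δ.
By the quadratic formula (taking the positive root), δ = (−71 + √15860.08) / 82 ≈ 0.670.

δ ≈ 0.670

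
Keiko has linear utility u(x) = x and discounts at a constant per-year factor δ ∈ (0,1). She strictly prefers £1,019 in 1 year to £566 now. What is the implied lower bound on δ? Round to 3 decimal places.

δ > 0.555

Under u(x) = x this choice says 566 < δ·1019.
Dividing through by 1019 gives δ > 0.55545.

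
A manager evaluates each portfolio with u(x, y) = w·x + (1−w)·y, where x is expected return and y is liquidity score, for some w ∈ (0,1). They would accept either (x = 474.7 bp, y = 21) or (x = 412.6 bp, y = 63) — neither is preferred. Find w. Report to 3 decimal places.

Indifference: w·474.7 + (1−w)·21 = w·412.6 + (1−w)·63.
Rearranging, 62.1·w − 42·(1−w) = 0.
So w/(1−w) = 42/62.1 = 0.6763, giving w = 42/(62.1+42) = 0.403.

w = 0.403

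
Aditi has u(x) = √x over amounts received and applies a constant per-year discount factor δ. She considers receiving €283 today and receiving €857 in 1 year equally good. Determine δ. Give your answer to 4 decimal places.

Equating discounted utilities: u(283) = δ·u(857) ⇒ δ = u(283)/u(857).
Since u(x) = √x, δ = √(283/857) = 0.57465.

δ ≈ 0.5746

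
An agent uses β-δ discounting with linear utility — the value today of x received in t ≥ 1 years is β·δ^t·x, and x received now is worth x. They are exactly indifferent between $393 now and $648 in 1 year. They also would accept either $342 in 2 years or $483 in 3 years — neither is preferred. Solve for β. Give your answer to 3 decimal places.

Both payoffs in the second observation are in the future, so β drops out: δ^2·342 = δ^3·483 ⇒ δ = 342/483 = 0.70807.
The first indifference: 393 = β·δ·648, so β = 393/(δ·648) = 393/(0.70807·648) ≈ 0.857.

β ≈ 0.857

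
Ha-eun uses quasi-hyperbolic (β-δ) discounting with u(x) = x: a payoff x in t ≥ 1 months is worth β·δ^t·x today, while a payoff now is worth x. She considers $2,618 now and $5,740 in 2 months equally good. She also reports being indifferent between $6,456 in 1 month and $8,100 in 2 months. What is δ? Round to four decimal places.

Both payoffs in the second observation are in the future, so β drops out: δ^1·6456 = δ^2·8100 ⇒ δ = 6456/8100 = 0.79704.

δ ≈ 0.7970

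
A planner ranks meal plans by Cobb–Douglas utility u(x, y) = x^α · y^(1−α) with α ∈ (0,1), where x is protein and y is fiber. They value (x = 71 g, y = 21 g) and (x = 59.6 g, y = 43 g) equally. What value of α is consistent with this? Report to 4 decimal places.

Indifference: 71^α · 21^(1−α) = 59.6^α · 43^(1−α).
Rearrange to (71/59.6)^α = (43/21)^(1−α) and take logs: α·0.1750243 = (1−α)·0.7166777.
Thus α·(0.8917020) = 0.7166777, so α = 0.7166777/0.8917020 ≈ 0.8037.

α ≈ 0.8037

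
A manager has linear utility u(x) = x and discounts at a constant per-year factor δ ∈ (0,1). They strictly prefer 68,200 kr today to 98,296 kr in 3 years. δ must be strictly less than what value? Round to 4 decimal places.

δ < 0.8853

The preference means 68200 > δ^3·98296.
So δ^3 < 68200/98296 = 0.69382; taking the cube root of both positive sides preserves the inequality.
δ < (68200/98296)^(1/3) ≈ 0.8853.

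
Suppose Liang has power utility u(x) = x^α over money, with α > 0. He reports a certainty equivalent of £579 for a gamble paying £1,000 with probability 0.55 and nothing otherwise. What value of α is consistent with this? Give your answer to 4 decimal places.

α ≈ 1.0940

The lottery's expected utility is 0.55·u(1000) + 0.45·u(0) = 0.55·1000^α (since u(0) = 0 for α > 0).
Setting u(579) equal to that: 579^α = 0.55·1000^α ⇒ (579/1000)^α = 0.55.
Taking logs: α·ln(579/1000) = ln(0.55), so α = -0.5978370 / -0.5464528 ≈ 1.0940.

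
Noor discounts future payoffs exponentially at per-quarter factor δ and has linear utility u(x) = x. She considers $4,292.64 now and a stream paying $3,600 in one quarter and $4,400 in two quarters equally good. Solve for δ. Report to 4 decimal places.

Present value of the stream is 3600·δ + 4400·δ². Indifference gives 3600δ + 4400δ² = 4292.64.
That is, 4400δ² + 3600δ − 4292.64 = 0, a quadratic in δ.
The positive root is δ = [−3600 + √(3600² + 4·4400·4292.64)] / (2·4400) = (−3600 + 9408.000)/8800 ≈ 0.6600.

δ ≈ 0.6600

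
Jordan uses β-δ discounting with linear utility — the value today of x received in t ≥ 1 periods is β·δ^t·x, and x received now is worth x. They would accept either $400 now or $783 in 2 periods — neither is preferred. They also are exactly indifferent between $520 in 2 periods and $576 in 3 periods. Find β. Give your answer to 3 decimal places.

The second indifference involves only future payoffs, so β cancels: β·δ^2·520 = β·δ^3·576, giving δ = 520/576 = 0.90278.
Now use the now-vs-future pair: 400 = β·δ^2·783 gives β = 400/(0.81501·783) ≈ 0.627.

β ≈ 0.627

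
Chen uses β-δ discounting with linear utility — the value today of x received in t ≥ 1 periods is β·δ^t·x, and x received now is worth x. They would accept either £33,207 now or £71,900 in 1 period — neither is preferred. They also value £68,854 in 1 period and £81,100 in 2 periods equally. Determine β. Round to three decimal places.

β ≈ 0.544

Both payoffs in the second observation are in the future, so β drops out: δ^1·68854 = δ^2·81100 ⇒ δ = 68854/81100 = 0.84900.
Now use the now-vs-future pair: 33207 = β·δ·71900 gives β = 33207/(0.84900·71900) ≈ 0.544.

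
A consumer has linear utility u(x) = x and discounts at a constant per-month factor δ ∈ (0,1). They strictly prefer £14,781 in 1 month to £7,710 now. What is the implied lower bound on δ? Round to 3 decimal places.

δ > 0.522

The preference means 7710 < δ·14781.
So δ > 7710/14781 = 0.52162.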